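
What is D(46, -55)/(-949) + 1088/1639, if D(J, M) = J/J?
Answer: 1030873/1555411 ≈ 0.66277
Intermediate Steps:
D(J, M) = 1
D(46, -55)/(-949) + 1088/1639 = 1/(-949) + 1088/1639 = 1*(-1/949) + 1088*(1/1639) = -1/949 + 1088/1639 = 1030873/1555411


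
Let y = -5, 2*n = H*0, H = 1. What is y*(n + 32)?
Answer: -160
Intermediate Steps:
n = 0 (n = (1*0)/2 = (½)*0 = 0)
y*(n + 32) = -5*(0 + 32) = -5*32 = -160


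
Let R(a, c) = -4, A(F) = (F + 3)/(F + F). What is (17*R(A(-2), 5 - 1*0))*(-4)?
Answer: 272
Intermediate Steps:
A(F) = (3 + F)/(2*F) (A(F) = (3 + F)/((2*F)) = (3 + F)*(1/(2*F)) = (3 + F)/(2*F))
(17*R(A(-2), 5 - 1*0))*(-4) = (17*(-4))*(-4) = -68*(-4) = 272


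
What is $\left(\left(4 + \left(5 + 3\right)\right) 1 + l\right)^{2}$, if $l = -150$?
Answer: $19044$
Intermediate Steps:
$\left(\left(4 + \left(5 + 3\right)\right) 1 + l\right)^{2} = \left(\left(4 + \left(5 + 3\right)\right) 1 - 150\right)^{2} = \left(\left(4 + 8\right) 1 - 150\right)^{2} = \left(12 \cdot 1 - 150\right)^{2} = \left(12 - 150\right)^{2} = \left(-138\right)^{2} = 19044$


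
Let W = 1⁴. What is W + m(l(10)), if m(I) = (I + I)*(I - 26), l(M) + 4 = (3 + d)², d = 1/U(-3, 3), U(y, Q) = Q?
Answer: -21679/81 ≈ -267.64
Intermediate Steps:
d = ⅓ (d = 1/3 = ⅓ ≈ 0.33333)
W = 1
l(M) = 64/9 (l(M) = -4 + (3 + ⅓)² = -4 + (10/3)² = -4 + 100/9 = 64/9)
m(I) = 2*I*(-26 + I) (m(I) = (2*I)*(-26 + I) = 2*I*(-26 + I))
W + m(l(10)) = 1 + 2*(64/9)*(-26 + 64/9) = 1 + 2*(64/9)*(-170/9) = 1 - 21760/81 = -21679/81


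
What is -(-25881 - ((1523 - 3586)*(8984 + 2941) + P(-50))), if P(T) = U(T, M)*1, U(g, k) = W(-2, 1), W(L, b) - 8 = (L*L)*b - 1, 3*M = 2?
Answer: -24575383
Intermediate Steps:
M = ⅔ (M = (⅓)*2 = ⅔ ≈ 0.66667)
W(L, b) = 7 + b*L² (W(L, b) = 8 + ((L*L)*b - 1) = 8 + (L²*b - 1) = 8 + (b*L² - 1) = 8 + (-1 + b*L²) = 7 + b*L²)
U(g, k) = 11 (U(g, k) = 7 + 1*(-2)² = 7 + 1*4 = 7 + 4 = 11)
P(T) = 11 (P(T) = 11*1 = 11)
-(-25881 - ((1523 - 3586)*(8984 + 2941) + P(-50))) = -(-25881 - ((1523 - 3586)*(8984 + 2941) + 11)) = -(-25881 - (-2063*11925 + 11)) = -(-25881 - (-24601275 + 11)) = -(-25881 - 1*(-24601264)) = -(-25881 + 24601264) = -1*24575383 = -24575383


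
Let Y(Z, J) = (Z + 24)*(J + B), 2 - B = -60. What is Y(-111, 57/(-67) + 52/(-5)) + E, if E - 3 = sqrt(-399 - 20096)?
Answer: -1478082/335 + I*sqrt(20495) ≈ -4412.2 + 143.16*I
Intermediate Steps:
B = 62 (B = 2 - 1*(-60) = 2 + 60 = 62)
Y(Z, J) = (24 + Z)*(62 + J) (Y(Z, J) = (Z + 24)*(J + 62) = (24 + Z)*(62 + J))
E = 3 + I*sqrt(20495) (E = 3 + sqrt(-399 - 20096) = 3 + sqrt(-20495) = 3 + I*sqrt(20495) ≈ 3.0 + 143.16*I)
Y(-111, 57/(-67) + 52/(-5)) + E = (1488 + 24*(57/(-67) + 52/(-5)) + 62*(-111) + (57/(-67) + 52/(-5))*(-111)) + (3 + I*sqrt(20495)) = (1488 + 24*(57*(-1/67) + 52*(-1/5)) - 6882 + (57*(-1/67) + 52*(-1/5))*(-111)) + (3 + I*sqrt(20495)) = (1488 + 24*(-57/67 - 52/5) - 6882 + (-57/67 - 52/5)*(-111)) + (3 + I*sqrt(20495)) = (1488 + 24*(-3769/335) - 6882 - 3769/335*(-111)) + (3 + I*sqrt(20495)) = (1488 - 90456/335 - 6882 + 418359/335) + (3 + I*sqrt(20495)) = -1479087/335 + (3 + I*sqrt(20495)) = -1478082/335 + I*sqrt(20495)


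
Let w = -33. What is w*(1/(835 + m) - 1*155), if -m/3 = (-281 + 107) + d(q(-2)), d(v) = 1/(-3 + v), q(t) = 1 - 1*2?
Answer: 27779433/5431 ≈ 5115.0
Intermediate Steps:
q(t) = -1 (q(t) = 1 - 2 = -1)
m = 2091/4 (m = -3*((-281 + 107) + 1/(-3 - 1)) = -3*(-174 + 1/(-4)) = -3*(-174 - ¼) = -3*(-697/4) = 2091/4 ≈ 522.75)
w*(1/(835 + m) - 1*155) = -33*(1/(835 + 2091/4) - 1*155) = -33*(1/(5431/4) - 155) = -33*(4/5431 - 155) = -33*(-841801/5431) = 27779433/5431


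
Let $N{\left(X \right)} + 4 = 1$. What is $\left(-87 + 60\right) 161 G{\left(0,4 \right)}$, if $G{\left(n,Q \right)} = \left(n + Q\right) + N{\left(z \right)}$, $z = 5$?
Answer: $-4347$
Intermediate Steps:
$N{\left(X \right)} = -3$ ($N{\left(X \right)} = -4 + 1 = -3$)
$G{\left(n,Q \right)} = -3 + Q + n$ ($G{\left(n,Q \right)} = \left(n + Q\right) - 3 = \left(Q + n\right) - 3 = -3 + Q + n$)
$\left(-87 + 60\right) 161 G{\left(0,4 \right)} = \left(-87 + 60\right) 161 \left(-3 + 4 + 0\right) = \left(-27\right) 161 \cdot 1 = \left(-4347\right) 1 = -4347$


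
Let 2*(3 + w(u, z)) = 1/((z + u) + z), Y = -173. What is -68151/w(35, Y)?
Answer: 42389922/1867 ≈ 22705.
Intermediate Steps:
w(u, z) = -3 + 1/(2*(u + 2*z)) (w(u, z) = -3 + 1/(2*((z + u) + z)) = -3 + 1/(2*((u + z) + z)) = -3 + 1/(2*(u + 2*z)))
-68151/w(35, Y) = -68151*2*(35 + 2*(-173))/(1 - 12*(-173) - 6*35) = -68151*2*(35 - 346)/(1 + 2076 - 210) = -68151/((½)*1867/(-311)) = -68151/((½)*(-1/311)*1867) = -68151/(-1867/622) = -68151*(-622/1867) = 42389922/1867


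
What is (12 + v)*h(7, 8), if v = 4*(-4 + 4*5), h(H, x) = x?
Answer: 608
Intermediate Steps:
v = 64 (v = 4*(-4 + 20) = 4*16 = 64)
(12 + v)*h(7, 8) = (12 + 64)*8 = 76*8 = 608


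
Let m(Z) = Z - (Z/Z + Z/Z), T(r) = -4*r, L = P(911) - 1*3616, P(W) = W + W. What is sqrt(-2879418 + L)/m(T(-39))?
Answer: I*sqrt(720303)/77 ≈ 11.022*I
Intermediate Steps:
P(W) = 2*W
L = -1794 (L = 2*911 - 1*3616 = 1822 - 3616 = -1794)
m(Z) = -2 + Z (m(Z) = Z - (1 + 1) = Z - 1*2 = Z - 2 = -2 + Z)
sqrt(-2879418 + L)/m(T(-39)) = sqrt(-2879418 - 1794)/(-2 - 4*(-39)) = sqrt(-2881212)/(-2 + 156) = (2*I*sqrt(720303))/154 = (2*I*sqrt(720303))*(1/154) = I*sqrt(720303)/77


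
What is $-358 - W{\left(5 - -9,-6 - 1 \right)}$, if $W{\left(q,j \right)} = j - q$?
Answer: $-337$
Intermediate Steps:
$-358 - W{\left(5 - -9,-6 - 1 \right)} = -358 - \left(\left(-6 - 1\right) - \left(5 - -9\right)\right) = -358 - \left(\left(-6 - 1\right) - \left(5 + 9\right)\right) = -358 - \left(-7 - 14\right) = -358 - -21 = -358 + 21 = -337$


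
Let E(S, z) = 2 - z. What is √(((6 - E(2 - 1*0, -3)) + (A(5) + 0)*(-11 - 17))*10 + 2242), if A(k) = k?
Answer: 2*√213 ≈ 29.189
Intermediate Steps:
√(((6 - E(2 - 1*0, -3)) + (A(5) + 0)*(-11 - 17))*10 + 2242) = √(((6 - (2 - 1*(-3))) + (5 + 0)*(-11 - 17))*10 + 2242) = √(((6 - (2 + 3)) + 5*(-28))*10 + 2242) = √(((6 - 1*5) - 140)*10 + 2242) = √(((6 - 5) - 140)*10 + 2242) = √((1 - 140)*10 + 2242) = √(-139*10 + 2242) = √(-1390 + 2242) = √852 = 2*√213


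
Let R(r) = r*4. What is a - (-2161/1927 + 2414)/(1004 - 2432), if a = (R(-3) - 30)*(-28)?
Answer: 462959239/393108 ≈ 1177.7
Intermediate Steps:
R(r) = 4*r
a = 1176 (a = (4*(-3) - 30)*(-28) = (-12 - 30)*(-28) = -42*(-28) = 1176)
a - (-2161/1927 + 2414)/(1004 - 2432) = 1176 - (-2161/1927 + 2414)/(1004 - 2432) = 1176 - (-2161*1/1927 + 2414)/(-1428) = 1176 - (-2161/1927 + 2414)*(-1)/1428 = 1176 - 4649617*(-1)/(1927*1428) = 1176 - 1*(-664231/393108) = 1176 + 664231/393108 = 462959239/393108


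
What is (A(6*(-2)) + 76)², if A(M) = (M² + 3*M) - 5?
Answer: 32041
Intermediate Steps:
A(M) = -5 + M² + 3*M
(A(6*(-2)) + 76)² = ((-5 + (6*(-2))² + 3*(6*(-2))) + 76)² = ((-5 + (-12)² + 3*(-12)) + 76)² = ((-5 + 144 - 36) + 76)² = (103 + 76)² = 179² = 32041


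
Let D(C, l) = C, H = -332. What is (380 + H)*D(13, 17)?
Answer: 624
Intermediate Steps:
(380 + H)*D(13, 17) = (380 - 332)*13 = 48*13 = 624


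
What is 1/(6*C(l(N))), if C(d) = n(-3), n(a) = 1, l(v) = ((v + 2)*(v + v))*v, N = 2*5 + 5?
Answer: ⅙ ≈ 0.16667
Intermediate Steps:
N = 15 (N = 10 + 5 = 15)
l(v) = 2*v²*(2 + v) (l(v) = ((2 + v)*(2*v))*v = (2*v*(2 + v))*v = 2*v²*(2 + v))
C(d) = 1
1/(6*C(l(N))) = 1/(6*1) = 1/6 = ⅙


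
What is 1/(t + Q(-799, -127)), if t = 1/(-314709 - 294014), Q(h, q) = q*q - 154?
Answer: 608723/9724349924 ≈ 6.2598e-5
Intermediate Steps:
Q(h, q) = -154 + q**2 (Q(h, q) = q**2 - 154 = -154 + q**2)
t = -1/608723 (t = 1/(-608723) = -1/608723 ≈ -1.6428e-6)
1/(t + Q(-799, -127)) = 1/(-1/608723 + (-154 + (-127)**2)) = 1/(-1/608723 + (-154 + 16129)) = 1/(-1/608723 + 15975) = 1/(9724349924/608723) = 608723/9724349924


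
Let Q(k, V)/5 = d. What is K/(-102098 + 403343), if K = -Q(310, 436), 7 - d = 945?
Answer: 134/8607 ≈ 0.015569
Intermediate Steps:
d = -938 (d = 7 - 1*945 = 7 - 945 = -938)
Q(k, V) = -4690 (Q(k, V) = 5*(-938) = -4690)
K = 4690 (K = -1*(-4690) = 4690)
K/(-102098 + 403343) = 4690/(-102098 + 403343) = 4690/301245 = 4690*(1/301245) = 134/8607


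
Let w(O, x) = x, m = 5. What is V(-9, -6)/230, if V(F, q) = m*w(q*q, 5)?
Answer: 5/46 ≈ 0.10870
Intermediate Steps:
V(F, q) = 25 (V(F, q) = 5*5 = 25)
V(-9, -6)/230 = 25/230 = 25*(1/230) = 5/46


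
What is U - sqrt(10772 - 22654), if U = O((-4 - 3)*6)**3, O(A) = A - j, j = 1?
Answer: -79507 - I*sqrt(11882) ≈ -79507.0 - 109.0*I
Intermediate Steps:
O(A) = -1 + A (O(A) = A - 1*1 = A - 1 = -1 + A)
U = -79507 (U = (-1 + (-4 - 3)*6)**3 = (-1 - 7*6)**3 = (-1 - 42)**3 = (-43)**3 = -79507)
U - sqrt(10772 - 22654) = -79507 - sqrt(10772 - 22654) = -79507 - sqrt(-11882) = -79507 - I*sqrt(11882)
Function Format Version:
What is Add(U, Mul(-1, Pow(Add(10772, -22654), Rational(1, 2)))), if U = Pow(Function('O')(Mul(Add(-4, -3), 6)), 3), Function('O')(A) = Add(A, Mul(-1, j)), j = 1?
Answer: Add(-79507, Mul(-1, I, Pow(11882, Rational(1, 2)))) ≈ Add(-79507., Mul(-109.00, I))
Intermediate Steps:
Function('O')(A) = Add(-1, A) (Function('O')(A) = Add(A, Mul(-1, 1)) = Add(A, -1) = Add(-1, A))
U = -79507 (U = Pow(Add(-1, Mul(Add(-4, -3), 6)), 3) = Pow(Add(-1, Mul(-7, 6)), 3) = Pow(Add(-1, -42), 3) = Pow(-43, 3) = -79507)
Add(U, Mul(-1, Pow(Add(10772, -22654), Rational(1, 2)))) = Add(-79507, Mul(-1, Pow(Add(10772, -22654), Rational(1, 2)))) = Add(-79507, Mul(-1, Pow(-11882, Rational(1, 2)))) = Add(-79507, Mul(-1, Mul(I, Pow(11882, Rational(1, 2))))) = Add(-79507, Mul(-1, I, Pow(11882, Rational(1, 2))))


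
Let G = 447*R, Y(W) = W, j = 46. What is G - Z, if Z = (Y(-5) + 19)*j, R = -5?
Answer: -2879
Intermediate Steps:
G = -2235 (G = 447*(-5) = -2235)
Z = 644 (Z = (-5 + 19)*46 = 14*46 = 644)
G - Z = -2235 - 1*644 = -2235 - 644 = -2879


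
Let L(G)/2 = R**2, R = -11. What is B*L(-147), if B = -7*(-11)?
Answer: 18634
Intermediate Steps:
L(G) = 242 (L(G) = 2*(-11)**2 = 2*121 = 242)
B = 77
B*L(-147) = 77*242 = 18634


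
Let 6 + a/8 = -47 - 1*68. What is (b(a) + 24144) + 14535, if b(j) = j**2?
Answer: 975703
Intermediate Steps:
a = -968 (a = -48 + 8*(-47 - 1*68) = -48 + 8*(-47 - 68) = -48 + 8*(-115) = -48 - 920 = -968)
(b(a) + 24144) + 14535 = ((-968)**2 + 24144) + 14535 = (937024 + 24144) + 14535 = 961168 + 14535 = 975703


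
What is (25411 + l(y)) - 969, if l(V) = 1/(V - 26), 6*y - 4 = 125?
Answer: 219976/9 ≈ 24442.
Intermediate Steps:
y = 43/2 (y = 2/3 + (1/6)*125 = 2/3 + 125/6 = 43/2 ≈ 21.500)
l(V) = 1/(-26 + V)
(25411 + l(y)) - 969 = (25411 + 1/(-26 + 43/2)) - 969 = (25411 + 1/(-9/2)) - 969 = (25411 - 2/9) - 969 = 228697/9 - 969 = 219976/9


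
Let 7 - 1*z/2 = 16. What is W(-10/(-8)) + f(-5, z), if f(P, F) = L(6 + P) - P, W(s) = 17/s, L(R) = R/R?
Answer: 98/5 ≈ 19.600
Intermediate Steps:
z = -18 (z = 14 - 2*16 = 14 - 32 = -18)
L(R) = 1
f(P, F) = 1 - P
W(-10/(-8)) + f(-5, z) = 17/((-10/(-8))) + (1 - 1*(-5)) = 17/((-10*(-⅛))) + (1 + 5) = 17/(5/4) + 6 = 17*(⅘) + 6 = 68/5 + 6 = 98/5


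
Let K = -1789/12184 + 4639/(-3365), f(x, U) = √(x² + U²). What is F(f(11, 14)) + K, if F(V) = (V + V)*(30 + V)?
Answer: 25930925879/40999160 + 60*√317 ≈ 1700.7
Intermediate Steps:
f(x, U) = √(U² + x²)
F(V) = 2*V*(30 + V) (F(V) = (2*V)*(30 + V) = 2*V*(30 + V))
K = -62541561/40999160 (K = -1789*1/12184 + 4639*(-1/3365) = -1789/12184 - 4639/3365 = -62541561/40999160 ≈ -1.5254)
F(f(11, 14)) + K = 2*√(14² + 11²)*(30 + √(14² + 11²)) - 62541561/40999160 = 2*√(196 + 121)*(30 + √(196 + 121)) - 62541561/40999160 = 2*√317*(30 + √317) - 62541561/40999160 = -62541561/40999160 + 2*√317*(30 + √317)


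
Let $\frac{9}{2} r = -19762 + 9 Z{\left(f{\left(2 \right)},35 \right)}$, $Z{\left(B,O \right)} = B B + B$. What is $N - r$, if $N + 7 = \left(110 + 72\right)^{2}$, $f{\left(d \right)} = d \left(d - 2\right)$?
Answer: $\frac{337577}{9} \approx 37509.0$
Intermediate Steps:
$f{\left(d \right)} = d \left(-2 + d\right)$
$Z{\left(B,O \right)} = B + B^{2}$ ($Z{\left(B,O \right)} = B^{2} + B = B + B^{2}$)
$N = 33117$ ($N = -7 + \left(110 + 72\right)^{2} = -7 + 182^{2} = -7 + 33124 = 33117$)
$r = - \frac{39524}{9}$ ($r = \frac{2 \left(-19762 + 9 \cdot 2 \left(-2 + 2\right) \left(1 + 2 \left(-2 + 2\right)\right)\right)}{9} = \frac{2 \left(-19762 + 9 \cdot 2 \cdot 0 \left(1 + 2 \cdot 0\right)\right)}{9} = \frac{2 \left(-19762 + 9 \cdot 0 \left(1 + 0\right)\right)}{9} = \frac{2 \left(-19762 + 9 \cdot 0 \cdot 1\right)}{9} = \frac{2 \left(-19762 + 9 \cdot 0\right)}{9} = \frac{2 \left(-19762 + 0\right)}{9} = \frac{2}{9} \left(-19762\right) = - \frac{39524}{9} \approx -4391.6$)
$N - r = 33117 - - \frac{39524}{9} = 33117 + \frac{39524}{9} = \frac{337577}{9}$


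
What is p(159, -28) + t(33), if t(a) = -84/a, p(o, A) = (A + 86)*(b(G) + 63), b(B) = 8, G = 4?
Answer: 45270/11 ≈ 4115.5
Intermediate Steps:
p(o, A) = 6106 + 71*A (p(o, A) = (A + 86)*(8 + 63) = (86 + A)*71 = 6106 + 71*A)
p(159, -28) + t(33) = (6106 + 71*(-28)) - 84/33 = (6106 - 1988) - 84*1/33 = 4118 - 28/11 = 45270/11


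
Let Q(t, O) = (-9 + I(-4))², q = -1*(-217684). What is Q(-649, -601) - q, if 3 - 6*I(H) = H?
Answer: -7834415/36 ≈ -2.1762e+5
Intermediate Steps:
I(H) = ½ - H/6
q = 217684
Q(t, O) = 2209/36 (Q(t, O) = (-9 + (½ - ⅙*(-4)))² = (-9 + (½ + ⅔))² = (-9 + 7/6)² = (-47/6)² = 2209/36)
Q(-649, -601) - q = 2209/36 - 1*217684 = 2209/36 - 217684 = -7834415/36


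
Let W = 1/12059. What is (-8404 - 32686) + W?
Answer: -495504309/12059 ≈ -41090.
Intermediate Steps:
W = 1/12059 ≈ 8.2926e-5
(-8404 - 32686) + W = (-8404 - 32686) + 1/12059 = -41090 + 1/12059 = -495504309/12059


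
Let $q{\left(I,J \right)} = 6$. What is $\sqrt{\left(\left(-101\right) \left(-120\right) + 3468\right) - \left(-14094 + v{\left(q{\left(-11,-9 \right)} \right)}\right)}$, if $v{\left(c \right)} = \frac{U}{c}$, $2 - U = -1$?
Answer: $\frac{\sqrt{118726}}{2} \approx 172.28$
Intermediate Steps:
$U = 3$ ($U = 2 - -1 = 2 + 1 = 3$)
$v{\left(c \right)} = \frac{3}{c}$
$\sqrt{\left(\left(-101\right) \left(-120\right) + 3468\right) - \left(-14094 + v{\left(q{\left(-11,-9 \right)} \right)}\right)} = \sqrt{\left(\left(-101\right) \left(-120\right) + 3468\right) + \left(14094 - \frac{3}{6}\right)} = \sqrt{\left(12120 + 3468\right) + \left(14094 - 3 \cdot \frac{1}{6}\right)} = \sqrt{15588 + \left(14094 - \frac{1}{2}\right)} = \sqrt{15588 + \frac{28187}{2}} = \sqrt{\frac{59363}{2}} = \frac{\sqrt{118726}}{2}$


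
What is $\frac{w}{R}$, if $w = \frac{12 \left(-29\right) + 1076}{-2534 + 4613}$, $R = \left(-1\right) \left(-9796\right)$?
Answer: $\frac{26}{727353} \approx 3.5746 \cdot 10^{-5}$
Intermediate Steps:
$R = 9796$
$w = \frac{104}{297}$ ($w = \frac{-348 + 1076}{2079} = 728 \cdot \frac{1}{2079} = \frac{104}{297} \approx 0.35017$)
$\frac{w}{R} = \frac{104}{297 \cdot 9796} = \frac{104}{297} \cdot \frac{1}{9796} = \frac{26}{727353}$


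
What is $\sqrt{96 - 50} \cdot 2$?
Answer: $2 \sqrt{46} \approx 13.565$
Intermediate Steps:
$\sqrt{96 - 50} \cdot 2 = \sqrt{46} \cdot 2 = 2 \sqrt{46}$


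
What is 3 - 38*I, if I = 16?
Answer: -605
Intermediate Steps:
3 - 38*I = 3 - 38*16 = 3 - 608 = -605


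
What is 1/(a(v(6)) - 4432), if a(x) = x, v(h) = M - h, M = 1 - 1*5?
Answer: -1/4442 ≈ -0.00022512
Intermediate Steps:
M = -4 (M = 1 - 5 = -4)
v(h) = -4 - h
1/(a(v(6)) - 4432) = 1/((-4 - 1*6) - 4432) = 1/((-4 - 6) - 4432) = 1/(-10 - 4432) = 1/(-4442) = -1/4442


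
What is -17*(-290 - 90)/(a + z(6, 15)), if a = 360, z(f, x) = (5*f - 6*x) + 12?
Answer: 1615/78 ≈ 20.705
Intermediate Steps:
z(f, x) = 12 - 6*x + 5*f (z(f, x) = (-6*x + 5*f) + 12 = 12 - 6*x + 5*f)
-17*(-290 - 90)/(a + z(6, 15)) = -17*(-290 - 90)/(360 + (12 - 6*15 + 5*6)) = -(-6460)/(360 + (12 - 90 + 30)) = -(-6460)/(360 - 48) = -(-6460)/312 = -17*(-95/78) = 1615/78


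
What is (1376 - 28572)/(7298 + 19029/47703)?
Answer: -432443596/116051841 ≈ -3.7263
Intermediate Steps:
(1376 - 28572)/(7298 + 19029/47703) = -27196/(7298 + 19029*(1/47703)) = -27196/(7298 + 6343/15901) = -27196/116051841/15901 = -27196*15901/116051841 = -432443596/116051841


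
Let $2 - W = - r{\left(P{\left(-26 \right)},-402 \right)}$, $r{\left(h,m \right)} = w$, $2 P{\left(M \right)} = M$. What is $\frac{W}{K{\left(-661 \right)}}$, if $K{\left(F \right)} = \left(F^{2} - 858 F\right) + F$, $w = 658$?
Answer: $\frac{10}{15203} \approx 0.00065777$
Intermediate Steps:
$P{\left(M \right)} = \frac{M}{2}$
$K{\left(F \right)} = F^{2} - 857 F$
$r{\left(h,m \right)} = 658$
$W = 660$ ($W = 2 - \left(-1\right) 658 = 2 - -658 = 2 + 658 = 660$)
$\frac{W}{K{\left(-661 \right)}} = \frac{660}{\left(-661\right) \left(-857 - 661\right)} = \frac{660}{\left(-661\right) \left(-1518\right)} = \frac{660}{1003398} = 660 \cdot \frac{1}{1003398} = \frac{10}{15203}$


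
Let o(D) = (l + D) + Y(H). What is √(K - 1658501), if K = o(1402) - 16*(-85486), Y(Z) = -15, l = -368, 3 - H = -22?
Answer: I*√289706 ≈ 538.24*I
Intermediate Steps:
H = 25 (H = 3 - 1*(-22) = 3 + 22 = 25)
o(D) = -383 + D (o(D) = (-368 + D) - 15 = -383 + D)
K = 1368795 (K = (-383 + 1402) - 16*(-85486) = 1019 - 1*(-1367776) = 1019 + 1367776 = 1368795)
√(K - 1658501) = √(1368795 - 1658501) = √(-289706) = I*√289706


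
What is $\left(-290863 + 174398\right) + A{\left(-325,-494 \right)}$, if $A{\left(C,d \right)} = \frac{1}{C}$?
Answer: $- \frac{37851126}{325} \approx -1.1647 \cdot 10^{5}$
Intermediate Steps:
$\left(-290863 + 174398\right) + A{\left(-325,-494 \right)} = \left(-290863 + 174398\right) + \frac{1}{-325} = -116465 - \frac{1}{325} = - \frac{37851126}{325}$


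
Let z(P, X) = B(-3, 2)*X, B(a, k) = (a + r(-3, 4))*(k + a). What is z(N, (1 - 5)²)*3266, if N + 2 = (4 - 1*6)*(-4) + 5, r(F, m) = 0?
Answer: 156768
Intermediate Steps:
B(a, k) = a*(a + k) (B(a, k) = (a + 0)*(k + a) = a*(a + k))
N = 11 (N = -2 + ((4 - 1*6)*(-4) + 5) = -2 + ((4 - 6)*(-4) + 5) = -2 + (-2*(-4) + 5) = -2 + (8 + 5) = -2 + 13 = 11)
z(P, X) = 3*X (z(P, X) = (-3*(-3 + 2))*X = (-3*(-1))*X = 3*X)
z(N, (1 - 5)²)*3266 = (3*(1 - 5)²)*3266 = (3*(-4)²)*3266 = (3*16)*3266 = 48*3266 = 156768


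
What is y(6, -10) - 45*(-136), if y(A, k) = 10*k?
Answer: 6020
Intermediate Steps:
y(6, -10) - 45*(-136) = 10*(-10) - 45*(-136) = -100 + 6120 = 6020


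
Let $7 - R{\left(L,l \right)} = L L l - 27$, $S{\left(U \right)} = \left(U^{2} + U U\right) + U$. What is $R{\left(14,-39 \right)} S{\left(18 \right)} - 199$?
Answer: $5113349$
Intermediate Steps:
$S{\left(U \right)} = U + 2 U^{2}$ ($S{\left(U \right)} = \left(U^{2} + U^{2}\right) + U = 2 U^{2} + U = U + 2 U^{2}$)
$R{\left(L,l \right)} = 34 - l L^{2}$ ($R{\left(L,l \right)} = 7 - \left(L L l - 27\right) = 7 - \left(L^{2} l - 27\right) = 7 - \left(l L^{2} - 27\right) = 7 - \left(-27 + l L^{2}\right) = 34 - l L^{2}$)
$R{\left(14,-39 \right)} S{\left(18 \right)} - 199 = \left(34 - - 39 \cdot 14^{2}\right) 18 \left(1 + 2 \cdot 18\right) - 199 = \left(34 - \left(-39\right) 196\right) 18 \left(1 + 36\right) - 199 = \left(34 + 7644\right) 18 \cdot 37 - 199 = 7678 \cdot 666 - 199 = 5113548 - 199 = 5113349$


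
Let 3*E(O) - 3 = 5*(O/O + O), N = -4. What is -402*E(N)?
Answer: 1608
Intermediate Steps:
E(O) = 8/3 + 5*O/3 (E(O) = 1 + (5*(O/O + O))/3 = 1 + (5*(1 + O))/3 = 1 + (5 + 5*O)/3 = 1 + (5/3 + 5*O/3) = 8/3 + 5*O/3)
-402*E(N) = -402*(8/3 + (5/3)*(-4)) = -402*(8/3 - 20/3) = -402*(-4) = 1608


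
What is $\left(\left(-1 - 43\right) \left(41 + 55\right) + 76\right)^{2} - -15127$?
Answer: $17221031$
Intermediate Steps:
$\left(\left(-1 - 43\right) \left(41 + 55\right) + 76\right)^{2} - -15127 = \left(\left(-44\right) 96 + 76\right)^{2} + 15127 = \left(-4224 + 76\right)^{2} + 15127 = \left(-4148\right)^{2} + 15127 = 17205904 + 15127 = 17221031$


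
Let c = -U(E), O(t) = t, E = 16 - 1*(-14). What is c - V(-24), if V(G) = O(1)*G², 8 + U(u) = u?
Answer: -598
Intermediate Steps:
E = 30 (E = 16 + 14 = 30)
U(u) = -8 + u
V(G) = G² (V(G) = 1*G² = G²)
c = -22 (c = -(-8 + 30) = -1*22 = -22)
c - V(-24) = -22 - 1*(-24)² = -22 - 1*576 = -22 - 576 = -598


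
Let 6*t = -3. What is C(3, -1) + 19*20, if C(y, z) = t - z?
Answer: 761/2 ≈ 380.50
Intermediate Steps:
t = -1/2 (t = (1/6)*(-3) = -1/2 ≈ -0.50000)
C(y, z) = -1/2 - z
C(3, -1) + 19*20 = (-1/2 - 1*(-1)) + 19*20 = (-1/2 + 1) + 380 = 1/2 + 380 = 761/2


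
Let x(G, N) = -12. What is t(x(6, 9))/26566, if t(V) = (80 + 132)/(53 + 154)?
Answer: 106/2749581 ≈ 3.8551e-5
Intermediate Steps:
t(V) = 212/207
t(x(6, 9))/26566 = (212/207)/26566 = (212/207)*(1/26566) = 106/2749581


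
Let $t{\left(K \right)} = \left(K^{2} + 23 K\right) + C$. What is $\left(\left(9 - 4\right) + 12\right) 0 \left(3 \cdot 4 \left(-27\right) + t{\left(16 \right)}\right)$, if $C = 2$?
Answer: $0$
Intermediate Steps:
$t{\left(K \right)} = 2 + K^{2} + 23 K$ ($t{\left(K \right)} = \left(K^{2} + 23 K\right) + 2 = 2 + K^{2} + 23 K$)
$\left(\left(9 - 4\right) + 12\right) 0 \left(3 \cdot 4 \left(-27\right) + t{\left(16 \right)}\right) = \left(\left(9 - 4\right) + 12\right) 0 \left(3 \cdot 4 \left(-27\right) + \left(2 + 16^{2} + 23 \cdot 16\right)\right) = \left(5 + 12\right) 0 \left(12 \left(-27\right) + \left(2 + 256 + 368\right)\right) = 17 \cdot 0 \left(-324 + 626\right) = 0 \cdot 302 = 0$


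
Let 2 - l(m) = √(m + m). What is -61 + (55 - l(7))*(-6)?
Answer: -379 - 6*√14 ≈ -401.45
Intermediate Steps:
l(m) = 2 - √2*√m (l(m) = 2 - √(m + m) = 2 - √(2*m) = 2 - √2*√m)
-61 + (55 - l(7))*(-6) = -61 + (55 - (2 - √2*√7))*(-6) = -61 + (55 - (2 - √14))*(-6) = -61 + (55 + (-2 + √14))*(-6) = -61 + (53 + √14)*(-6) = -61 + (-318 - 6*√14) = -379 - 6*√14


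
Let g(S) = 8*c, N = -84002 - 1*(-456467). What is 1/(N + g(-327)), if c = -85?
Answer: 1/371785 ≈ 2.6897e-6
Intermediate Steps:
N = 372465 (N = -84002 + 456467 = 372465)
g(S) = -680 (g(S) = 8*(-85) = -680)
1/(N + g(-327)) = 1/(372465 - 680) = 1/371785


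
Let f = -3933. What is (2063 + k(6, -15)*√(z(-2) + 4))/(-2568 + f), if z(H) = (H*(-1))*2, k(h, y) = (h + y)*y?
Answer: -2063/6501 - 90*√2/2167 ≈ -0.37607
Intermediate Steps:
k(h, y) = y*(h + y)
z(H) = -2*H (z(H) = -H*2 = -2*H)
(2063 + k(6, -15)*√(z(-2) + 4))/(-2568 + f) = (2063 + (-15*(6 - 15))*√(-2*(-2) + 4))/(-2568 - 3933) = (2063 + (-15*(-9))*√(4 + 4))/(-6501) = (2063 + 135*√8)*(-1/6501) = (2063 + 135*(2*√2))*(-1/6501) = (2063 + 270*√2)*(-1/6501) = -2063/6501 - 90*√2/2167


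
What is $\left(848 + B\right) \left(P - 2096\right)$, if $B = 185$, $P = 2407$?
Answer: $321263$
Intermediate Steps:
$\left(848 + B\right) \left(P - 2096\right) = \left(848 + 185\right) \left(2407 - 2096\right) = 1033 \cdot 311 = 321263$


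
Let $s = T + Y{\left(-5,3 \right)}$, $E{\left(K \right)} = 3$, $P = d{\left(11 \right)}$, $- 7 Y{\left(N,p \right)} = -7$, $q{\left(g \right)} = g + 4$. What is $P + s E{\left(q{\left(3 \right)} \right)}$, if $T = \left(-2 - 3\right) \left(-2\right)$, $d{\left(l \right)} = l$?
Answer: $44$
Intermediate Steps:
$q{\left(g \right)} = 4 + g$
$Y{\left(N,p \right)} = 1$ ($Y{\left(N,p \right)} = \left(- \frac{1}{7}\right) \left(-7\right) = 1$)
$P = 11$
$T = 10$ ($T = \left(-5\right) \left(-2\right) = 10$)
$s = 11$ ($s = 10 + 1 = 11$)
$P + s E{\left(q{\left(3 \right)} \right)} = 11 + 11 \cdot 3 = 11 + 33 = 44$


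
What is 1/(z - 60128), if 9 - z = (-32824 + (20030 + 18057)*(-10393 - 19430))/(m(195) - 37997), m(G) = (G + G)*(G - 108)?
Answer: -4067/1380405398 ≈ -2.9462e-6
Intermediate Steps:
m(G) = 2*G*(-108 + G) (m(G) = (2*G)*(-108 + G) = 2*G*(-108 + G))
z = -1135864822/4067 (z = 9 - (-32824 + (20030 + 18057)*(-10393 - 19430))/(2*195*(-108 + 195) - 37997) = 9 - (-32824 + 38087*(-29823))/(2*195*87 - 37997) = 9 - (-32824 - 1135868601)/(33930 - 37997) = 9 - (-1135901425)/(-4067) = 9 - (-1135901425)*(-1)/4067 = 9 - 1*1135901425/4067 = 9 - 1135901425/4067 = -1135864822/4067 ≈ -2.7929e+5)
1/(z - 60128) = 1/(-1135864822/4067 - 60128) = 1/(-1380405398/4067) = -4067/1380405398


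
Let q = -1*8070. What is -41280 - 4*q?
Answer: -9000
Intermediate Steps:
q = -8070
-41280 - 4*q = -41280 - 4*(-8070) = -41280 + 32280 = -9000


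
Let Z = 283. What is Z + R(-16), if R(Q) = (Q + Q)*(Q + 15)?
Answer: 315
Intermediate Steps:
R(Q) = 2*Q*(15 + Q) (R(Q) = (2*Q)*(15 + Q) = 2*Q*(15 + Q))
Z + R(-16) = 283 + 2*(-16)*(15 - 16) = 283 + 2*(-16)*(-1) = 283 + 32 = 315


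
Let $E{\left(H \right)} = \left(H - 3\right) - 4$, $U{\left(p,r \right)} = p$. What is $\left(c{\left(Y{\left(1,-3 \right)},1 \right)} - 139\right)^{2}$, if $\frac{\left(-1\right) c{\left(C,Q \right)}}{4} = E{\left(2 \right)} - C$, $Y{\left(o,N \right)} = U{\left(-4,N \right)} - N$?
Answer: $15129$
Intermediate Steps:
$E{\left(H \right)} = -7 + H$ ($E{\left(H \right)} = \left(-3 + H\right) - 4 = -7 + H$)
$Y{\left(o,N \right)} = -4 - N$
$c{\left(C,Q \right)} = 20 + 4 C$ ($c{\left(C,Q \right)} = - 4 \left(\left(-7 + 2\right) - C\right) = - 4 \left(-5 - C\right) = 20 + 4 C$)
$\left(c{\left(Y{\left(1,-3 \right)},1 \right)} - 139\right)^{2} = \left(\left(20 + 4 \left(-4 - -3\right)\right) - 139\right)^{2} = \left(\left(20 + 4 \left(-4 + 3\right)\right) - 139\right)^{2} = \left(\left(20 + 4 \left(-1\right)\right) - 139\right)^{2} = \left(\left(20 - 4\right) - 139\right)^{2} = \left(16 - 139\right)^{2} = \left(-123\right)^{2} = 15129$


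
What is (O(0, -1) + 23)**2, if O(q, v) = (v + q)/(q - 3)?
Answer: 4900/9 ≈ 544.44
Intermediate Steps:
O(q, v) = (q + v)/(-3 + q)
(O(0, -1) + 23)**2 = ((0 - 1)/(-3 + 0) + 23)**2 = (-1/(-3) + 23)**2 = (-1/3*(-1) + 23)**2 = (1/3 + 23)**2 = (70/3)**2 = 4900/9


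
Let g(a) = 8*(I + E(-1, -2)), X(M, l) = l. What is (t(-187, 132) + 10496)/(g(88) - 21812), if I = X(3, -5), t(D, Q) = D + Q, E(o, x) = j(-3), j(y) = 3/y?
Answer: -10441/21860 ≈ -0.47763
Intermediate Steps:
E(o, x) = -1 (E(o, x) = 3/(-3) = 3*(-⅓) = -1)
I = -5
g(a) = -48 (g(a) = 8*(-5 - 1) = 8*(-6) = -48)
(t(-187, 132) + 10496)/(g(88) - 21812) = ((-187 + 132) + 10496)/(-48 - 21812) = (-55 + 10496)/(-21860) = 10441*(-1/21860) = -10441/21860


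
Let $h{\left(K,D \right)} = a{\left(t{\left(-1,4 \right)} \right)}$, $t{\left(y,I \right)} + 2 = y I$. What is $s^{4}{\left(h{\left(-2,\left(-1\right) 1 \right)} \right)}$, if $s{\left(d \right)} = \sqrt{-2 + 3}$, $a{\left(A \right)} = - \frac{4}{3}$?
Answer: $1$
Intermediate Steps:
$t{\left(y,I \right)} = -2 + I y$ ($t{\left(y,I \right)} = -2 + y I = -2 + I y$)
$a{\left(A \right)} = - \frac{4}{3}$ ($a{\left(A \right)} = \left(-4\right) \frac{1}{3} = - \frac{4}{3}$)
$h{\left(K,D \right)} = - \frac{4}{3}$
$s{\left(d \right)} = 1$ ($s{\left(d \right)} = \sqrt{1} = 1$)
$s^{4}{\left(h{\left(-2,\left(-1\right) 1 \right)} \right)} = 1^{4} = 1$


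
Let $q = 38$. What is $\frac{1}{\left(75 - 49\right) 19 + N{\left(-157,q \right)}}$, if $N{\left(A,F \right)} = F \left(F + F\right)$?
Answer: $\frac{1}{3382} \approx 0.00029568$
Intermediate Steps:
$N{\left(A,F \right)} = 2 F^{2}$ ($N{\left(A,F \right)} = F 2 F = 2 F^{2}$)
$\frac{1}{\left(75 - 49\right) 19 + N{\left(-157,q \right)}} = \frac{1}{\left(75 - 49\right) 19 + 2 \cdot 38^{2}} = \frac{1}{26 \cdot 19 + 2 \cdot 1444} = \frac{1}{494 + 2888} = \frac{1}{3382}$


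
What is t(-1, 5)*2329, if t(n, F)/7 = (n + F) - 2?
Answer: 32606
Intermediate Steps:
t(n, F) = -14 + 7*F + 7*n (t(n, F) = 7*((n + F) - 2) = 7*((F + n) - 2) = 7*(-2 + F + n) = -14 + 7*F + 7*n)
t(-1, 5)*2329 = (-14 + 7*5 + 7*(-1))*2329 = (-14 + 35 - 7)*2329 = 14*2329 = 32606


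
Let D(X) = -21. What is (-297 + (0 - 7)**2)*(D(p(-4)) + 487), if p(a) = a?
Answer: -115568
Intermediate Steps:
(-297 + (0 - 7)**2)*(D(p(-4)) + 487) = (-297 + (0 - 7)**2)*(-21 + 487) = (-297 + (-7)**2)*466 = (-297 + 49)*466 = -248*466 = -115568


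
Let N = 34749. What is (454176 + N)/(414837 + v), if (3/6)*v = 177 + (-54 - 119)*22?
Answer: 488925/407579 ≈ 1.1996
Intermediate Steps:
v = -7258 (v = 2*(177 + (-54 - 119)*22) = 2*(177 - 173*22) = 2*(177 - 3806) = 2*(-3629) = -7258)
(454176 + N)/(414837 + v) = (454176 + 34749)/(414837 - 7258) = 488925/407579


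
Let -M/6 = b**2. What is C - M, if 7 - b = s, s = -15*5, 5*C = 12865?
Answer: 42917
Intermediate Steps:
C = 2573 (C = (1/5)*12865 = 2573)
s = -75
b = 82 (b = 7 - 1*(-75) = 7 + 75 = 82)
M = -40344 (M = -6*82**2 = -6*6724 = -40344)
C - M = 2573 - 1*(-40344) = 2573 + 40344 = 42917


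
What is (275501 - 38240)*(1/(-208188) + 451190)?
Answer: 7428827267704553/69396 ≈ 1.0705e+11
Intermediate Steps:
(275501 - 38240)*(1/(-208188) + 451190) = 237261*(-1/208188 + 451190) = 237261*(93932343719/208188) = 7428827267704553/69396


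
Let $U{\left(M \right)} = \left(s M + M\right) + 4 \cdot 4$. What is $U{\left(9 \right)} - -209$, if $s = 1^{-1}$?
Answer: $243$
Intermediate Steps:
$s = 1$
$U{\left(M \right)} = 16 + 2 M$ ($U{\left(M \right)} = \left(1 M + M\right) + 4 \cdot 4 = \left(M + M\right) + 16 = 2 M + 16 = 16 + 2 M$)
$U{\left(9 \right)} - -209 = \left(16 + 2 \cdot 9\right) - -209 = \left(16 + 18\right) + 209 = 34 + 209 = 243$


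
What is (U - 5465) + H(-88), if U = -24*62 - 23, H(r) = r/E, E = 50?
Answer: -174444/25 ≈ -6977.8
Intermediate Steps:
H(r) = r/50
U = -1511 (U = -1488 - 23 = -1511)
(U - 5465) + H(-88) = (-1511 - 5465) + (1/50)*(-88) = -6976 - 44/25 = -174444/25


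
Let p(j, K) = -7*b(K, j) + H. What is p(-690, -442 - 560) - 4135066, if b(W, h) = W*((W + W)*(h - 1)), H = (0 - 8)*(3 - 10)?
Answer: 9708599686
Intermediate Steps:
H = 56 (H = -8*(-7) = 56)
b(W, h) = 2*W²*(-1 + h) (b(W, h) = W*((2*W)*(-1 + h)) = W*(2*W*(-1 + h)) = 2*W²*(-1 + h))
p(j, K) = 56 - 14*K²*(-1 + j) (p(j, K) = -14*K²*(-1 + j) + 56 = 56 - 14*K²*(-1 + j))
p(-690, -442 - 560) - 4135066 = (56 + 14*(-442 - 560)²*(1 - 1*(-690))) - 4135066 = (56 + 14*(-1002)²*(1 + 690)) - 4135066 = (56 + 14*1004004*691) - 4135066 = (56 + 9712734696) - 4135066 = 9712734752 - 4135066 = 9708599686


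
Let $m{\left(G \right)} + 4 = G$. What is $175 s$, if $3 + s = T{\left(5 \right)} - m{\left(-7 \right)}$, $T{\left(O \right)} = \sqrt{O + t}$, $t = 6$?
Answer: $1400 + 175 \sqrt{11} \approx 1980.4$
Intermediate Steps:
$m{\left(G \right)} = -4 + G$
$T{\left(O \right)} = \sqrt{6 + O}$ ($T{\left(O \right)} = \sqrt{O + 6} = \sqrt{6 + O}$)
$s = 8 + \sqrt{11}$ ($s = -3 + \left(\sqrt{6 + 5} - \left(-4 - 7\right)\right) = -3 + \left(\sqrt{11} - -11\right) = -3 + \left(\sqrt{11} + 11\right) = -3 + \left(11 + \sqrt{11}\right) = 8 + \sqrt{11} \approx 11.317$)
$175 s = 175 \left(8 + \sqrt{11}\right) = 1400 + 175 \sqrt{11}$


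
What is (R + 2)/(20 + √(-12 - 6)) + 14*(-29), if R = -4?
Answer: 2*(-609*√2 + 4061*I)/(-20*I + 3*√2) ≈ -406.1 + 0.0203*I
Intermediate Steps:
(R + 2)/(20 + √(-12 - 6)) + 14*(-29) = (-4 + 2)/(20 + √(-12 - 6)) + 14*(-29) = -2/(20 + √(-18)) - 406 = -2/(20 + 3*I*√2) - 406 = -406 - 2/(20 + 3*I*√2)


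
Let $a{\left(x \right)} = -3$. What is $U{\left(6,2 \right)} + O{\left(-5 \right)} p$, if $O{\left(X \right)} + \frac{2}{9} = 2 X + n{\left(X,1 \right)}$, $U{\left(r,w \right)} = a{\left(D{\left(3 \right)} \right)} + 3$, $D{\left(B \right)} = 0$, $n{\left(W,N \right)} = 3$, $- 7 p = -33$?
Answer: $- \frac{715}{21} \approx -34.048$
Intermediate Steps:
$p = \frac{33}{7}$ ($p = \left(- \frac{1}{7}\right) \left(-33\right) = \frac{33}{7} \approx 4.7143$)
$U{\left(r,w \right)} = 0$ ($U{\left(r,w \right)} = -3 + 3 = 0$)
$O{\left(X \right)} = \frac{25}{9} + 2 X$ ($O{\left(X \right)} = - \frac{2}{9} + \left(2 X + 3\right) = - \frac{2}{9} + \left(3 + 2 X\right) = \frac{25}{9} + 2 X$)
$U{\left(6,2 \right)} + O{\left(-5 \right)} p = 0 + \left(\frac{25}{9} + 2 \left(-5\right)\right) \frac{33}{7} = 0 + \left(\frac{25}{9} - 10\right) \frac{33}{7} = 0 - \frac{715}{21} = - \frac{715}{21}$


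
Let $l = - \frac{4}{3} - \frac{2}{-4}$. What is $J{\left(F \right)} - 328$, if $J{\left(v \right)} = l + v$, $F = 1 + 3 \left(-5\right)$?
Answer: $- \frac{2057}{6} \approx -342.83$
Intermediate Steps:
$F = -14$ ($F = 1 - 15 = -14$)
$l = - \frac{5}{6}$ ($l = \left(-4\right) \frac{1}{3} - - \frac{1}{2} = - \frac{4}{3} + \frac{1}{2} = - \frac{5}{6} \approx -0.83333$)
$J{\left(v \right)} = - \frac{5}{6} + v$
$J{\left(F \right)} - 328 = \left(- \frac{5}{6} - 14\right) - 328 = - \frac{89}{6} - 328 = - \frac{2057}{6}$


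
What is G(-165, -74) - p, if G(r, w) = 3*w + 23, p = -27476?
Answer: 27277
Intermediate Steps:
G(r, w) = 23 + 3*w
G(-165, -74) - p = (23 + 3*(-74)) - 1*(-27476) = (23 - 222) + 27476 = -199 + 27476 = 27277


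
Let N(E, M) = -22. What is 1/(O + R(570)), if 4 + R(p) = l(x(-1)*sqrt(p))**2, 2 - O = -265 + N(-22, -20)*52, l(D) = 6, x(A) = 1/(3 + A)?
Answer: 1/1443 ≈ 0.00069300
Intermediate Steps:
O = 1411 (O = 2 - (-265 - 22*52) = 2 - (-265 - 1144) = 2 - 1*(-1409) = 2 + 1409 = 1411)
R(p) = 32 (R(p) = -4 + 6**2 = -4 + 36 = 32)
1/(O + R(570)) = 1/(1411 + 32) = 1/1443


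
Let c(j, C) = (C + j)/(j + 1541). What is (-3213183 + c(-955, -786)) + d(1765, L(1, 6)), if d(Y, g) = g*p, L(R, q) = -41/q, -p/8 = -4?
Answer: -5649165353/1758 ≈ -3.2134e+6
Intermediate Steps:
p = 32 (p = -8*(-4) = 32)
c(j, C) = (C + j)/(1541 + j)
d(Y, g) = 32*g (d(Y, g) = g*32 = 32*g)
(-3213183 + c(-955, -786)) + d(1765, L(1, 6)) = (-3213183 + (-786 - 955)/(1541 - 955)) + 32*(-41/6) = (-3213183 - 1741/586) + 32*(-41*1/6) = (-3213183 + (1/586)*(-1741)) + 32*(-41/6) = (-3213183 - 1741/586) - 656/3 = -1882926979/586 - 656/3 = -5649165353/1758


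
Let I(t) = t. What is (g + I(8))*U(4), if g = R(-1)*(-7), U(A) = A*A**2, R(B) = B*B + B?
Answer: 512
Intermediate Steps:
R(B) = B + B**2 (R(B) = B**2 + B = B + B**2)
U(A) = A**3
g = 0 (g = -(1 - 1)*(-7) = -1*0*(-7) = 0*(-7) = 0)
(g + I(8))*U(4) = (0 + 8)*4**3 = 8*64 = 512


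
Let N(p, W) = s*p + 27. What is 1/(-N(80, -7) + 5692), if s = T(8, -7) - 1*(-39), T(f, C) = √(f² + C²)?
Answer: 509/1150765 + 16*√113/1150765 ≈ 0.00059011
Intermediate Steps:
T(f, C) = √(C² + f²)
s = 39 + √113 (s = √((-7)² + 8²) - 1*(-39) = √(49 + 64) + 39 = √113 + 39 = 39 + √113 ≈ 49.630)
N(p, W) = 27 + p*(39 + √113) (N(p, W) = (39 + √113)*p + 27 = p*(39 + √113) + 27 = 27 + p*(39 + √113))
1/(-N(80, -7) + 5692) = 1/(-(27 + 80*(39 + √113)) + 5692) = 1/(-(27 + (3120 + 80*√113)) + 5692) = 1/(-(3147 + 80*√113) + 5692) = 1/((-3147 - 80*√113) + 5692) = 1/(2545 - 80*√113)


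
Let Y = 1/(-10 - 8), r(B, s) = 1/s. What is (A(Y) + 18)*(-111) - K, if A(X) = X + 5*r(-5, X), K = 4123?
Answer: 23251/6 ≈ 3875.2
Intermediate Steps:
Y = -1/18 (Y = 1/(-18) = -1/18 ≈ -0.055556)
A(X) = X + 5/X
(A(Y) + 18)*(-111) - K = ((-1/18 + 5/(-1/18)) + 18)*(-111) - 1*4123 = ((-1/18 + 5*(-18)) + 18)*(-111) - 4123 = ((-1/18 - 90) + 18)*(-111) - 4123 = (-1621/18 + 18)*(-111) - 4123 = -1297/18*(-111) - 4123 = 47989/6 - 4123 = 23251/6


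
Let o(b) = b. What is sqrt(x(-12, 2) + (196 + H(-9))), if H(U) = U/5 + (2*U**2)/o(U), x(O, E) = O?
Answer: sqrt(4105)/5 ≈ 12.814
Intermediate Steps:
H(U) = 11*U/5 (H(U) = U/5 + (2*U**2)/U = U*(1/5) + 2*U = U/5 + 2*U = 11*U/5)
sqrt(x(-12, 2) + (196 + H(-9))) = sqrt(-12 + (196 + (11/5)*(-9))) = sqrt(-12 + (196 - 99/5)) = sqrt(-12 + 881/5) = sqrt(821/5) = sqrt(4105)/5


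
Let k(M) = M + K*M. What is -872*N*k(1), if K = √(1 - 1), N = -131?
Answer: 114232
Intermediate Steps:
K = 0 (K = √0 = 0)
k(M) = M (k(M) = M + 0*M = M + 0 = M)
-872*N*k(1) = -(-114232) = -872*(-131) = 114232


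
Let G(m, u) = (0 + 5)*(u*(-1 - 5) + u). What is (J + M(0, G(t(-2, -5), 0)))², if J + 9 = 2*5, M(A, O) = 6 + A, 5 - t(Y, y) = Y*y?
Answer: 49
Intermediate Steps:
t(Y, y) = 5 - Y*y
G(m, u) = -25*u (G(m, u) = 5*(u*(-6) + u) = 5*(-6*u + u) = 5*(-5*u) = -25*u)
J = 1 (J = -9 + 2*5 = -9 + 10 = 1)
(J + M(0, G(t(-2, -5), 0)))² = (1 + (6 + 0))² = (1 + 6)² = 7² = 49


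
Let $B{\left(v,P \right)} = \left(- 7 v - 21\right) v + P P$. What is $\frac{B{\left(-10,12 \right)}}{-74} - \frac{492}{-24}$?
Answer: $\frac{1863}{74} \approx 25.176$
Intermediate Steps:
$B{\left(v,P \right)} = P^{2} + v \left(-21 - 7 v\right)$ ($B{\left(v,P \right)} = \left(-21 - 7 v\right) v + P^{2} = v \left(-21 - 7 v\right) + P^{2} = P^{2} + v \left(-21 - 7 v\right)$)
$\frac{B{\left(-10,12 \right)}}{-74} - \frac{492}{-24} = \frac{12^{2} - -210 - 7 \left(-10\right)^{2}}{-74} - \frac{492}{-24} = \left(144 + 210 - 700\right) \left(- \frac{1}{74}\right) - - \frac{41}{2} = \left(144 + 210 - 700\right) \left(- \frac{1}{74}\right) + \frac{41}{2} = \left(-346\right) \left(- \frac{1}{74}\right) + \frac{41}{2} = \frac{173}{37} + \frac{41}{2} = \frac{1863}{74}$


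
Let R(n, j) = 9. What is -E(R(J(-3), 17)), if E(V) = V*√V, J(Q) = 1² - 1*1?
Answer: -27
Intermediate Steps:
J(Q) = 0 (J(Q) = 1 - 1 = 0)
E(V) = V^(3/2)
-E(R(J(-3), 17)) = -9^(3/2) = -1*27 = -27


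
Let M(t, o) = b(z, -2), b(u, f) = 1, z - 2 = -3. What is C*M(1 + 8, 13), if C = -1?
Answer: -1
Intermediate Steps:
z = -1 (z = 2 - 3 = -1)
M(t, o) = 1
C*M(1 + 8, 13) = -1*1 = -1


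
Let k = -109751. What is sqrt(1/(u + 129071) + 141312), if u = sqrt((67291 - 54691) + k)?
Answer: sqrt((18239281153 + 141312*I*sqrt(97151))/(129071 + I*sqrt(97151))) ≈ 375.92 - 0.e-11*I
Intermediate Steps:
u = I*sqrt(97151) (u = sqrt((67291 - 54691) - 109751) = sqrt(12600 - 109751) = sqrt(-97151) = I*sqrt(97151) ≈ 311.69*I)
sqrt(1/(u + 129071) + 141312) = sqrt(1/(I*sqrt(97151) + 129071) + 141312) = sqrt(1/(129071 + I*sqrt(97151)) + 141312) = sqrt(141312 + 1/(129071 + I*sqrt(97151)))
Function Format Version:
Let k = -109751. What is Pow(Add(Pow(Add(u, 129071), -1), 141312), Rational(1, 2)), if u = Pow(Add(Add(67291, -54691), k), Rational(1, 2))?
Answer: Pow(Mul(Pow(Add(129071, Mul(I, Pow(97151, Rational(1, 2)))), -1), Add(18239281153, Mul(141312, I, Pow(97151, Rational(1, 2))))), Rational(1, 2)) ≈ Add(375.92, Mul(-0.e-11, I))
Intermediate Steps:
u = Mul(I, Pow(97151, Rational(1, 2))) (u = Pow(Add(Add(67291, -54691), -109751), Rational(1, 2)) = Pow(Add(12600, -109751), Rational(1, 2)) = Pow(-97151, Rational(1, 2)) = Mul(I, Pow(97151, Rational(1, 2))) ≈ Mul(311.69, I))
Pow(Add(Pow(Add(u, 129071), -1), 141312), Rational(1, 2)) = Pow(Add(Pow(Add(Mul(I, Pow(97151, Rational(1, 2))), 129071), -1), 141312), Rational(1, 2)) = Pow(Add(Pow(Add(129071, Mul(I, Pow(97151, Rational(1, 2)))), -1), 141312), Rational(1, 2)) = Pow(Add(141312, Pow(Add(129071, Mul(I, Pow(97151, Rational(1, 2)))), -1)), Rational(1, 2))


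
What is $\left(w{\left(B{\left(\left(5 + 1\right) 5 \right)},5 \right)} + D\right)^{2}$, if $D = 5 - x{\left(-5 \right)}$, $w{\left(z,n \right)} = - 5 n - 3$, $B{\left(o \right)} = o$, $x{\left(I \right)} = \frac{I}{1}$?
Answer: $324$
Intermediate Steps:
$x{\left(I \right)} = I$ ($x{\left(I \right)} = I 1 = I$)
$w{\left(z,n \right)} = -3 - 5 n$
$D = 10$ ($D = 5 - -5 = 5 + 5 = 10$)
$\left(w{\left(B{\left(\left(5 + 1\right) 5 \right)},5 \right)} + D\right)^{2} = \left(\left(-3 - 25\right) + 10\right)^{2} = \left(-28 + 10\right)^{2} = \left(-18\right)^{2} = 324$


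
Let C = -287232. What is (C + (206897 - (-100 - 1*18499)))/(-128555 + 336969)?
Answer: -30868/104207 ≈ -0.29622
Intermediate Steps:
(C + (206897 - (-100 - 1*18499)))/(-128555 + 336969) = (-287232 + (206897 - (-100 - 1*18499)))/(-128555 + 336969) = (-287232 + (206897 - (-100 - 18499)))/208414 = (-287232 + (206897 - 1*(-18599)))*(1/208414) = (-287232 + (206897 + 18599))*(1/208414) = (-287232 + 225496)*(1/208414) = -61736*1/208414 = -30868/104207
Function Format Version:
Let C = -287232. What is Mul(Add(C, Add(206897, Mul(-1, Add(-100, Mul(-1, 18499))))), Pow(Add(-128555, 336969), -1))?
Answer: Rational(-30868, 104207) ≈ -0.29622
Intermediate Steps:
Mul(Add(C, Add(206897, Mul(-1, Add(-100, Mul(-1, 18499))))), Pow(Add(-128555, 336969), -1)) = Mul(Add(-287232, Add(206897, Mul(-1, Add(-100, Mul(-1, 18499))))), Pow(Add(-128555, 336969), -1)) = Mul(Add(-287232, Add(206897, Mul(-1, Add(-100, -18499)))), Pow(208414, -1)) = Mul(Add(-287232, Add(206897, Mul(-1, -18599))), Rational(1, 208414)) = Mul(Add(-287232, Add(206897, 18599)), Rational(1, 208414)) = Mul(Add(-287232, 225496), Rational(1, 208414)) = Mul(-61736, Rational(1, 208414)) = Rational(-30868, 104207)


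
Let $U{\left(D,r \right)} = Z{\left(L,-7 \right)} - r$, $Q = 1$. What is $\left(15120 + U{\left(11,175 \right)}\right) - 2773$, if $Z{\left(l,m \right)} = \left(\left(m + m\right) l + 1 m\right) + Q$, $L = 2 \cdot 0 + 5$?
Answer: $12096$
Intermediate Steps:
$L = 5$ ($L = 0 + 5 = 5$)
$Z{\left(l,m \right)} = 1 + m + 2 l m$ ($Z{\left(l,m \right)} = \left(\left(m + m\right) l + 1 m\right) + 1 = \left(2 m l + m\right) + 1 = \left(2 l m + m\right) + 1 = \left(m + 2 l m\right) + 1 = 1 + m + 2 l m$)
$U{\left(D,r \right)} = -76 - r$ ($U{\left(D,r \right)} = \left(1 - 7 + 2 \cdot 5 \left(-7\right)\right) - r = \left(1 - 7 - 70\right) - r = -76 - r$)
$\left(15120 + U{\left(11,175 \right)}\right) - 2773 = \left(15120 - 251\right) - 2773 = 14869 - 2773 = 12096$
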